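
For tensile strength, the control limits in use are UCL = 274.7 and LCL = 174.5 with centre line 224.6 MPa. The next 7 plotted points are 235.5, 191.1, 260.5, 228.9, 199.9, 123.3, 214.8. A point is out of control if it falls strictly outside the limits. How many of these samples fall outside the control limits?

1

Compare each point to [174.5, 274.7]: sample 6 = 123.3 < LCL.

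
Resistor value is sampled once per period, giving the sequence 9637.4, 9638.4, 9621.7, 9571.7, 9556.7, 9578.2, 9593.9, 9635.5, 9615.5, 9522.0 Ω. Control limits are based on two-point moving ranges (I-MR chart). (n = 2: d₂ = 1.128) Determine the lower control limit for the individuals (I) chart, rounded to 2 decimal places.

9515.84

X̄ = (9637.4 + 9638.4 + 9621.7 + 9571.7 + 9556.7 + 9578.2 + 9593.9 + 9635.5 + 9615.5 + 9522.0) / 10 = 9597.1000
Moving ranges: 1.0, 16.7, 50.0, 15.0, 21.5, 15.7, 41.6, 20.0, 93.5; M̄R̄ = 275.0000 / 9 = 30.5556
LCL = X̄ − 3·M̄R̄/d₂ = 9597.1000 − 3 × 30.5556 / 1.128 = 9515.8352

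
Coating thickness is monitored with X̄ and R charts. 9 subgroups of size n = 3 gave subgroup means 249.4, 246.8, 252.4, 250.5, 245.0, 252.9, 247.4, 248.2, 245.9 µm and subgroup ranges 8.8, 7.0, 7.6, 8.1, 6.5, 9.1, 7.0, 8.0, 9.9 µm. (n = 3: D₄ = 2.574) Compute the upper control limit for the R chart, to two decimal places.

R̄ = (8.8 + 7.0 + 7.6 + 8.1 + 6.5 + 9.1 + 7.0 + 8.0 + 9.9) / 9 = 72.0000 / 9 = 8.0000
UCL_R = D₄·R̄ = 2.574 × 8.0000 = 20.5920

20.59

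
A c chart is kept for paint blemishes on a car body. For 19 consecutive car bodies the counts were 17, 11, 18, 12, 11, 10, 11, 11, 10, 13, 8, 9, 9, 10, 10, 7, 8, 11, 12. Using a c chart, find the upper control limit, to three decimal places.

20.873

c̄ = (17 + 11 + 18 + 12 + 11 + 10 + 11 + 11 + 10 + 13 + 8 + 9 + 9 + 10 + 10 + 7 + 8 + 11 + 12) / 19 = 208 / 19 = 10.9474
UCL = c̄ + 3√c̄ = 10.9474 + 3 × √10.9474 = 10.9474 + 3 × 3.3087 = 20.8734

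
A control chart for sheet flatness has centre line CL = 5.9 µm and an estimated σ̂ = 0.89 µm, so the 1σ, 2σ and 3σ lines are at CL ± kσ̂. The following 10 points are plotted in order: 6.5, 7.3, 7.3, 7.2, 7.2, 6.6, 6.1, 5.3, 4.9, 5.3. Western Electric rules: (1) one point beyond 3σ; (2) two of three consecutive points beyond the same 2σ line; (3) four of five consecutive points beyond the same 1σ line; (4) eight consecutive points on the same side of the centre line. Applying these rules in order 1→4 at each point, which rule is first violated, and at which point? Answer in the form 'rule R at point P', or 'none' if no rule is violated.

Zone of each point (C = within 1σ̂, B = 1σ̂–2σ̂, A = 2σ̂–3σ̂, * = beyond 3σ̂; sign = side of CL): 1:+C, 2:+B, 3:+B, 4:+B, 5:+B, 6:+C, 7:+C, 8:-C, 9:-B, 10:-C
Rule 3 (four of five consecutive points beyond the same 1σ limit) is satisfied at point 5.

rule 3 at point 5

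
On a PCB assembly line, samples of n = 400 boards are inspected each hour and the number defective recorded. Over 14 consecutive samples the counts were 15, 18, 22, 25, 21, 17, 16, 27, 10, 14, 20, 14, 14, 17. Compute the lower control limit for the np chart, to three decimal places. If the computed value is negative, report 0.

5.466

p̄ = Σdᵢ / (k·n) = 250 / (14 × 400) = 0.04464
LCL = np̄ − 3·√(np̄(1−p̄)) = 17.8571 − 3 × 4.1304 = 5.4660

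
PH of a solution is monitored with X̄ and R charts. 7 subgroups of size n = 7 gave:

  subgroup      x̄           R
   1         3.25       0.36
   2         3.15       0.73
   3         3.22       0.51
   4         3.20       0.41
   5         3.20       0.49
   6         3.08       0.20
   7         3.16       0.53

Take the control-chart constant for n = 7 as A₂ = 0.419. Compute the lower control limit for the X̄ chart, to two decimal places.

2.99

X̄̄ = (3.25 + 3.15 + 3.22 + 3.20 + 3.20 + 3.08 + 3.16) / 7 = 22.2600 / 7 = 3.1800
R̄ = (0.36 + 0.73 + 0.51 + 0.41 + 0.49 + 0.20 + 0.53) / 7 = 3.2300 / 7 = 0.4614
LCL = X̄̄ − A₂·R̄ = 3.1800 − 0.419 × 0.4614 = 2.9867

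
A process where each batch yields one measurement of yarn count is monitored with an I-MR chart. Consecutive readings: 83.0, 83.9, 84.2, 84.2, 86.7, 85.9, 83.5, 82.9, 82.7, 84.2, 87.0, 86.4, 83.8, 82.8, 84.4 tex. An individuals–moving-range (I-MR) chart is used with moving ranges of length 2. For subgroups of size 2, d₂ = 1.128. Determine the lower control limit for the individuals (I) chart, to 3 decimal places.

80.992

X̄ = (83.0 + 83.9 + 84.2 + 84.2 + 86.7 + 85.9 + 83.5 + 82.9 + 82.7 + 84.2 + 87.0 + 86.4 + 83.8 + 82.8 + 84.4) / 15 = 84.3733
Moving ranges: 0.9, 0.3, 0.0, 2.5, 0.8, 2.4, 0.6, 0.2, 1.5, 2.8, 0.6, 2.6, 1.0, 1.6; M̄R̄ = 17.8000 / 14 = 1.2714
LCL = X̄ − 3·M̄R̄/d₂ = 84.3733 − 3 × 1.2714 / 1.128 = 80.9919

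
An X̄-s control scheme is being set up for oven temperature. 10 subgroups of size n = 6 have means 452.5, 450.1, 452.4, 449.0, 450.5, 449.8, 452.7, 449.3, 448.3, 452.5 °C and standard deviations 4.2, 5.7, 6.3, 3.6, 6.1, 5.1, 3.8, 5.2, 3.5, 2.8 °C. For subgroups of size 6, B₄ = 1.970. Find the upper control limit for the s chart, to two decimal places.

9.12

s̄ = (4.2 + 5.7 + 6.3 + 3.6 + 6.1 + 5.1 + 3.8 + 5.2 + 3.5 + 2.8) / 10 = 4.6300
UCL_s = B₄·s̄ = 1.970 × 4.6300 = 9.1211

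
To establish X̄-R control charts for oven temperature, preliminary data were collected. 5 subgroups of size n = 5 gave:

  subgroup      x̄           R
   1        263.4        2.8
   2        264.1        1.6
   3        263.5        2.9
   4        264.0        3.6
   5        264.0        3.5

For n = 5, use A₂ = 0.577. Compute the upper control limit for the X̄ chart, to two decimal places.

265.46

X̄̄ = (263.4 + 264.1 + 263.5 + 264.0 + 264.0) / 5 = 1319.0000 / 5 = 263.8000
R̄ = (2.8 + 1.6 + 2.9 + 3.6 + 3.5) / 5 = 14.4000 / 5 = 2.8800
UCL = X̄̄ + A₂·R̄ = 263.8000 + 0.577 × 2.8800 = 265.4618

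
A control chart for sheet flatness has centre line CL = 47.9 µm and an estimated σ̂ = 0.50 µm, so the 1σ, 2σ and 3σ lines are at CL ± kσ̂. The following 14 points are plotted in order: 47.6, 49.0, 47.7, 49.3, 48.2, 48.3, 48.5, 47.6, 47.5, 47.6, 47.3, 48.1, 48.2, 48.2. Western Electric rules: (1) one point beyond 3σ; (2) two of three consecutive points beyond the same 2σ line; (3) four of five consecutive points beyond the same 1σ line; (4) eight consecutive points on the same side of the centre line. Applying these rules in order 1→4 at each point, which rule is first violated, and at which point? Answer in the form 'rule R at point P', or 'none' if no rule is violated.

Zone of each point (C = within 1σ̂, B = 1σ̂–2σ̂, A = 2σ̂–3σ̂, * = beyond 3σ̂; sign = side of CL): 1:-C, 2:+A, 3:-C, 4:+A, 5:+C, 6:+C, 7:+B, 8:-C, 9:-C, 10:-C, 11:-B, 12:+C, 13:+C, 14:+C
Rule 2 (two of three consecutive points beyond the same 2σ limit) is satisfied at point 4.

rule 2 at point 4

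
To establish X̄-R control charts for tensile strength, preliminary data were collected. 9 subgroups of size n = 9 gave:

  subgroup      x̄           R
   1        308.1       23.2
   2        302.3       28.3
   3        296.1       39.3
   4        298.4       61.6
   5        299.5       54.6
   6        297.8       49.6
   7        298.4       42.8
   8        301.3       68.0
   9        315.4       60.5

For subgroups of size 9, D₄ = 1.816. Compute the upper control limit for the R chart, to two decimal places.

R̄ = (23.2 + 28.3 + 39.3 + 61.6 + 54.6 + 49.6 + 42.8 + 68.0 + 60.5) / 9 = 427.9000 / 9 = 47.5444
UCL_R = D₄·R̄ = 1.816 × 47.5444 = 86.3407

86.34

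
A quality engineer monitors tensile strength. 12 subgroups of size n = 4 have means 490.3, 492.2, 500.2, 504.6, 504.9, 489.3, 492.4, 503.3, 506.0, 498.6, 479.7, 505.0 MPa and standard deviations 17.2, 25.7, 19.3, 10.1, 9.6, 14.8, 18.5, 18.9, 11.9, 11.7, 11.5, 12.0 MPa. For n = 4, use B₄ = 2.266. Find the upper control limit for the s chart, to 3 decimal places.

s̄ = (17.2 + 25.7 + 19.3 + 10.1 + 9.6 + 14.8 + 18.5 + 18.9 + 11.9 + 11.7 + 11.5 + 12.0) / 12 = 15.1000
UCL_s = B₄·s̄ = 2.266 × 15.1000 = 34.2166

34.217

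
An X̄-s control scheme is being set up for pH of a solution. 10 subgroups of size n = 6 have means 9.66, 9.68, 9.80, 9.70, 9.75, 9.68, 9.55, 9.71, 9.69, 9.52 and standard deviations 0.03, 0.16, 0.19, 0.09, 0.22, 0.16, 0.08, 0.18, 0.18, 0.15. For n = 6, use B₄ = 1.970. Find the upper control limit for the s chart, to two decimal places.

s̄ = (0.03 + 0.16 + 0.19 + 0.09 + 0.22 + 0.16 + 0.08 + 0.18 + 0.18 + 0.15) / 10 = 0.1440
UCL_s = B₄·s̄ = 1.970 × 0.1440 = 0.2837

0.28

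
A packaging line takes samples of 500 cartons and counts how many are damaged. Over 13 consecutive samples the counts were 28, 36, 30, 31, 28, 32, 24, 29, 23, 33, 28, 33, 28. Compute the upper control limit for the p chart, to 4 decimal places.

p̄ = Σdᵢ / (k·n) = 383 / (13 × 500) = 0.05892
UCL = p̄ + 3·√(p̄(1−p̄)/n) = 0.05892 + 3 × √(0.05892×0.94108/500) = 0.05892 + 3 × 0.01053 = 0.09052

0.0905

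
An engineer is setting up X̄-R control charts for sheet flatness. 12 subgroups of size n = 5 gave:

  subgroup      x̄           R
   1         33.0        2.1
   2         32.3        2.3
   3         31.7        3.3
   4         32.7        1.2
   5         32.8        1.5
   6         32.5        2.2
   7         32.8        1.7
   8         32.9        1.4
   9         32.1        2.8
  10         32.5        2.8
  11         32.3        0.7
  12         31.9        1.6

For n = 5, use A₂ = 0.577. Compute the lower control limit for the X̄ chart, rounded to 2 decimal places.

31.32

X̄̄ = (33.0 + 32.3 + 31.7 + 32.7 + 32.8 + 32.5 + 32.8 + 32.9 + 32.1 + 32.5 + 32.3 + 31.9) / 12 = 389.5000 / 12 = 32.4583
R̄ = (2.1 + 2.3 + 3.3 + 1.2 + 1.5 + 2.2 + 1.7 + 1.4 + 2.8 + 2.8 + 0.7 + 1.6) / 12 = 23.6000 / 12 = 1.9667
LCL = X̄̄ − A₂·R̄ = 32.4583 − 0.577 × 1.9667 = 31.3236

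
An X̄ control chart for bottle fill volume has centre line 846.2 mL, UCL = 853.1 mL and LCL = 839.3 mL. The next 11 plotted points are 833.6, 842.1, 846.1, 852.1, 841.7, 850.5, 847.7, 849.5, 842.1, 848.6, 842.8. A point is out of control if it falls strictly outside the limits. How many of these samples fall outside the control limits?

1

Compare each point to [839.3, 853.1]: sample 1 = 833.6 < LCL.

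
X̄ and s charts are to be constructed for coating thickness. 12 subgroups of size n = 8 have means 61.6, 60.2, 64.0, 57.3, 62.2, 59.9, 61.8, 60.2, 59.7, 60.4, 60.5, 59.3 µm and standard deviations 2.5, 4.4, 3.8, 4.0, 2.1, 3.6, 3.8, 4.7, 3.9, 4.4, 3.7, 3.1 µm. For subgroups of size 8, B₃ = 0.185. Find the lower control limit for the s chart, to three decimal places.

0.678

s̄ = (2.5 + 4.4 + 3.8 + 4.0 + 2.1 + 3.6 + 3.8 + 4.7 + 3.9 + 4.4 + 3.7 + 3.1) / 12 = 3.6667
LCL_s = B₃·s̄ = 0.185 × 3.6667 = 0.6783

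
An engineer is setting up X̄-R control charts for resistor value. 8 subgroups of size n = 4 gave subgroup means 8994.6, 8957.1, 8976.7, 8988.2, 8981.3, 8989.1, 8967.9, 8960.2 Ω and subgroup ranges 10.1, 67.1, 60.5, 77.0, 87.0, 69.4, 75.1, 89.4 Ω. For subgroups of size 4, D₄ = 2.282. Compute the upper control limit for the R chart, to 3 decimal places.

R̄ = (10.1 + 67.1 + 60.5 + 77.0 + 87.0 + 69.4 + 75.1 + 89.4) / 8 = 535.6000 / 8 = 66.9500
UCL_R = D₄·R̄ = 2.282 × 66.9500 = 152.7799

152.780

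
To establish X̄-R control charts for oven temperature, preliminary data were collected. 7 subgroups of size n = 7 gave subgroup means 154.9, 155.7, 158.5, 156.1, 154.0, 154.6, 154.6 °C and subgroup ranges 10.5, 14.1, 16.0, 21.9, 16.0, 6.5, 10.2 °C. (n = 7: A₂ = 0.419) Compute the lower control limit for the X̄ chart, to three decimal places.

149.787

X̄̄ = (154.9 + 155.7 + 158.5 + 156.1 + 154.0 + 154.6 + 154.6) / 7 = 1088.4000 / 7 = 155.4857
R̄ = (10.5 + 14.1 + 16.0 + 21.9 + 16.0 + 6.5 + 10.2) / 7 = 95.2000 / 7 = 13.6000
LCL = X̄̄ − A₂·R̄ = 155.4857 − 0.419 × 13.6000 = 149.7873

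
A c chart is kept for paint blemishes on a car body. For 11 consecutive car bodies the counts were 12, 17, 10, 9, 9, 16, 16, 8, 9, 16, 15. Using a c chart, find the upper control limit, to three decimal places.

c̄ = (12 + 17 + 10 + 9 + 9 + 16 + 16 + 8 + 9 + 16 + 15) / 11 = 137 / 11 = 12.4545
UCL = c̄ + 3√c̄ = 12.4545 + 3 × √12.4545 = 12.4545 + 3 × 3.5291 = 23.0418

23.042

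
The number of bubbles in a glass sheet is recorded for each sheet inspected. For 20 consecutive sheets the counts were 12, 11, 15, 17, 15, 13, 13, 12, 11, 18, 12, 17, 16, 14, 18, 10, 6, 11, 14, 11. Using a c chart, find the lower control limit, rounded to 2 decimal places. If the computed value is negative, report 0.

2.36

c̄ = (12 + 11 + 15 + 17 + 15 + 13 + 13 + 12 + 11 + 18 + 12 + 17 + 16 + 14 + 18 + 10 + 6 + 11 + 14 + 11) / 20 = 266 / 20 = 13.3000
LCL = c̄ − 3√c̄ = 13.3000 − 3 × 3.6469 = 2.3593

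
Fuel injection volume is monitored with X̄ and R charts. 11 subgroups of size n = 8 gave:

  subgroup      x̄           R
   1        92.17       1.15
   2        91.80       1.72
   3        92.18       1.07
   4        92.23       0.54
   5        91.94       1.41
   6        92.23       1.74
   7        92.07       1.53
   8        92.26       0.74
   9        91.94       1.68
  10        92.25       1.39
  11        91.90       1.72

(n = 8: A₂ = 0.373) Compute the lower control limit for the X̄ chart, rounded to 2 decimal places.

91.59

X̄̄ = (92.17 + 91.80 + 92.18 + 92.23 + 91.94 + 92.23 + 92.07 + 92.26 + 91.94 + 92.25 + 91.90) / 11 = 1012.9700 / 11 = 92.0882
R̄ = (1.15 + 1.72 + 1.07 + 0.54 + 1.41 + 1.74 + 1.53 + 0.74 + 1.68 + 1.39 + 1.72) / 11 = 14.6900 / 11 = 1.3355
LCL = X̄̄ − A₂·R̄ = 92.0882 − 0.373 × 1.3355 = 91.5901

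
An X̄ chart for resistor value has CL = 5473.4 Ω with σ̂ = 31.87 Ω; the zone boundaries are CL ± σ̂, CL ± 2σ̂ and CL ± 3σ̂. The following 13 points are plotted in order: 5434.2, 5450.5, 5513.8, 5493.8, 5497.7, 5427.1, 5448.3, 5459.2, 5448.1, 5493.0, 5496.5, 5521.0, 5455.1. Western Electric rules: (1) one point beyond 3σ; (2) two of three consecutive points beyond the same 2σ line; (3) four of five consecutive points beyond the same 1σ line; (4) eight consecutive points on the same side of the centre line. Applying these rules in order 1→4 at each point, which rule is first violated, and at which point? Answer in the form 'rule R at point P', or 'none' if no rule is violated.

Zone of each point (C = within 1σ̂, B = 1σ̂–2σ̂, A = 2σ̂–3σ̂, * = beyond 3σ̂; sign = side of CL): 1:-B, 2:-C, 3:+B, 4:+C, 5:+C, 6:-B, 7:-C, 8:-C, 9:-C, 10:+C, 11:+C, 12:+B, 13:-C
No rule fires across all 13 points.

none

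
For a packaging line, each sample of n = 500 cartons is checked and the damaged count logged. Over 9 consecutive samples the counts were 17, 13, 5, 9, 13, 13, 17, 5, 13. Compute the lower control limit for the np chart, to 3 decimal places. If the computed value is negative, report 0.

p̄ = Σdᵢ / (k·n) = 105 / (9 × 500) = 0.02333
LCL = np̄ − 3·√(np̄(1−p̄)) = 11.6667 − 3 × 3.3756 = 1.5400

1.540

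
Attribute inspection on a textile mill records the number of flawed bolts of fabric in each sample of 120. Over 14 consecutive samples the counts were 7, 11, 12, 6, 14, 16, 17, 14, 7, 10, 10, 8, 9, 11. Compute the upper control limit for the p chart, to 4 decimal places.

p̄ = Σdᵢ / (k·n) = 152 / (14 × 120) = 0.09048
UCL = p̄ + 3·√(p̄(1−p̄)/n) = 0.09048 + 3 × √(0.09048×0.90952/120) = 0.09048 + 3 × 0.02619 = 0.16904

0.1690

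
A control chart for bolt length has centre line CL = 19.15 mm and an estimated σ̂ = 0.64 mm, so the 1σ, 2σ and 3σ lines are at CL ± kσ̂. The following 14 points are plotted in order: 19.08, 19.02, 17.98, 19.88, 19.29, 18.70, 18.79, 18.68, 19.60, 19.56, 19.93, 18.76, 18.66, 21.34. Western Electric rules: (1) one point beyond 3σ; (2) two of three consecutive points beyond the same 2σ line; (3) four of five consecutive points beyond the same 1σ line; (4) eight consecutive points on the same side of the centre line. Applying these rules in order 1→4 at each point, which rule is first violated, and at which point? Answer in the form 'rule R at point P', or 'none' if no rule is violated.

Zone of each point (C = within 1σ̂, B = 1σ̂–2σ̂, A = 2σ̂–3σ̂, * = beyond 3σ̂; sign = side of CL): 1:-C, 2:-C, 3:-B, 4:+B, 5:+C, 6:-C, 7:-C, 8:-C, 9:+C, 10:+C, 11:+B, 12:-C, 13:-C, 14:+*
Rule 1 (one point beyond the 3σ limits) is satisfied at point 14.

rule 1 at point 14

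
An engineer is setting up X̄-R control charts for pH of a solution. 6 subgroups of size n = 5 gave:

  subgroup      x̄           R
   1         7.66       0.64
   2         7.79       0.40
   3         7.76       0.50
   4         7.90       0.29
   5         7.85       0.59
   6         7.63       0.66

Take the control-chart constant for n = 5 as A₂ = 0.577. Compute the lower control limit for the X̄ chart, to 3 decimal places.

X̄̄ = (7.66 + 7.79 + 7.76 + 7.90 + 7.85 + 7.63) / 6 = 46.5900 / 6 = 7.7650
R̄ = (0.64 + 0.40 + 0.50 + 0.29 + 0.59 + 0.66) / 6 = 3.0800 / 6 = 0.5133
LCL = X̄̄ − A₂·R̄ = 7.7650 − 0.577 × 0.5133 = 7.4688

7.469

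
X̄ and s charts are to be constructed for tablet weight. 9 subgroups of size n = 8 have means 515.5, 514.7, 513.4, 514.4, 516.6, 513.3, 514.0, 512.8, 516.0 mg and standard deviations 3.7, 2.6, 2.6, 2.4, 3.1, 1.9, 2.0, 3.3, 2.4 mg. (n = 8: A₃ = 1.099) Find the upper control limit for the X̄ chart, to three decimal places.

X̄̄ = (515.5 + 514.7 + 513.4 + 514.4 + 516.6 + 513.3 + 514.0 + 512.8 + 516.0) / 9 = 514.5222
s̄ = (3.7 + 2.6 + 2.6 + 2.4 + 3.1 + 1.9 + 2.0 + 3.3 + 2.4) / 9 = 2.6667
UCL = X̄̄ + A₃·s̄ = 514.5222 + 1.099 × 2.6667 = 517.4529

517.453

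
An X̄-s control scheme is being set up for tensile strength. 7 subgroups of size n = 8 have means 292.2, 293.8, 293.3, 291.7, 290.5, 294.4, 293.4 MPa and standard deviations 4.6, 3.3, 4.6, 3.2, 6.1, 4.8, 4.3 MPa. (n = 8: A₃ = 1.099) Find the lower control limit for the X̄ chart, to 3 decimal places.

287.906

X̄̄ = (292.2 + 293.8 + 293.3 + 291.7 + 290.5 + 294.4 + 293.4) / 7 = 292.7571
s̄ = (4.6 + 3.3 + 4.6 + 3.2 + 6.1 + 4.8 + 4.3) / 7 = 4.4143
LCL = X̄̄ − A₃·s̄ = 292.7571 − 1.099 × 4.4143 = 287.9058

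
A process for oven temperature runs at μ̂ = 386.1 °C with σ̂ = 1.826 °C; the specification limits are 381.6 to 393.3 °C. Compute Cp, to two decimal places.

1.07

Cp = (USL − LSL) / (6σ̂) = (393.3 − 381.6) / (6 × 1.826) = 11.7000 / 10.9560 = 1.0679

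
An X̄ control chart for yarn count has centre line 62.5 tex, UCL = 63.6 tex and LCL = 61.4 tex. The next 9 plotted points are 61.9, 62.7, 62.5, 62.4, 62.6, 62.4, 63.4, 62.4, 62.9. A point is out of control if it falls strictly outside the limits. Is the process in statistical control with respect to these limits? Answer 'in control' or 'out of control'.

in control

All 9 points lie within [61.4, 63.6].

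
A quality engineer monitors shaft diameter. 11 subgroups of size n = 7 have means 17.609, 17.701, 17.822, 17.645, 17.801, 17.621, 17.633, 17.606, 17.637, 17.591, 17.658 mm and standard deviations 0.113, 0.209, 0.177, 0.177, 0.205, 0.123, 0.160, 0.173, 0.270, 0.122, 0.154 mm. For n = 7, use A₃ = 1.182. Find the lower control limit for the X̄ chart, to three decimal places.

X̄̄ = (17.609 + 17.701 + 17.822 + 17.645 + 17.801 + 17.621 + 17.633 + 17.606 + 17.637 + 17.591 + 17.658) / 11 = 17.6658
s̄ = (0.113 + 0.209 + 0.177 + 0.177 + 0.205 + 0.123 + 0.160 + 0.173 + 0.270 + 0.122 + 0.154) / 11 = 0.1712
LCL = X̄̄ − A₃·s̄ = 17.6658 − 1.182 × 0.1712 = 17.4635

17.463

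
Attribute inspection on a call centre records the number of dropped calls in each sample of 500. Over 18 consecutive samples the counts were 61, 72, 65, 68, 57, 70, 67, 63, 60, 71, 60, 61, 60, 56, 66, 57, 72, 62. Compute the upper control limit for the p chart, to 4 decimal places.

0.1723

p̄ = Σdᵢ / (k·n) = 1148 / (18 × 500) = 0.12756
UCL = p̄ + 3·√(p̄(1−p̄)/n) = 0.12756 + 3 × √(0.12756×0.87244/500) = 0.12756 + 3 × 0.01492 = 0.17231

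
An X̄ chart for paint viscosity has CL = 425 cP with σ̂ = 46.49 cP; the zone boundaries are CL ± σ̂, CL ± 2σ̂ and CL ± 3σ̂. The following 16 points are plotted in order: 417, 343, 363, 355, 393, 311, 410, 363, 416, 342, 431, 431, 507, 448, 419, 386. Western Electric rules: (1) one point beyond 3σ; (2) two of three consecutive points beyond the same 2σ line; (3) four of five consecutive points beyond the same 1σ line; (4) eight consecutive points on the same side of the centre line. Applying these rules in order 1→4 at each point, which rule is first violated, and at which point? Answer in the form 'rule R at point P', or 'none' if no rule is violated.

Zone of each point (C = within 1σ̂, B = 1σ̂–2σ̂, A = 2σ̂–3σ̂, * = beyond 3σ̂; sign = side of CL): 1:-C, 2:-B, 3:-B, 4:-B, 5:-C, 6:-A, 7:-C, 8:-B, 9:-C, 10:-B, 11:+C, 12:+C, 13:+B, 14:+C, 15:-C, 16:-C
Rule 3 (four of five consecutive points beyond the same 1σ limit) is satisfied at point 6.

rule 3 at point 6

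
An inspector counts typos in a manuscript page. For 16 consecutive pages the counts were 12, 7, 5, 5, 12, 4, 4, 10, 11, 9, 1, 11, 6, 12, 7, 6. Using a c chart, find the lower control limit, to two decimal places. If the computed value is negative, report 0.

c̄ = (12 + 7 + 5 + 5 + 12 + 4 + 4 + 10 + 11 + 9 + 1 + 11 + 6 + 12 + 7 + 6) / 16 = 122 / 16 = 7.6250
LCL = c̄ − 3√c̄ = 7.6250 − 3 × 2.7613 = -0.6590 → 0 (cannot be negative)

0.00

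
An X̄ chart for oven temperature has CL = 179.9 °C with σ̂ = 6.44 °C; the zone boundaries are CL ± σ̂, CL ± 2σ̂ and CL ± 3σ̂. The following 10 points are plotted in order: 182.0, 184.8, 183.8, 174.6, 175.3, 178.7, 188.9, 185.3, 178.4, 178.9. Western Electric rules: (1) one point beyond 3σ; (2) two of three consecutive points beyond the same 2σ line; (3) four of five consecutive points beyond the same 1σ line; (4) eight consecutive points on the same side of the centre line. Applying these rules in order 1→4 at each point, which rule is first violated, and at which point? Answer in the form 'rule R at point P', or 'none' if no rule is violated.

Zone of each point (C = within 1σ̂, B = 1σ̂–2σ̂, A = 2σ̂–3σ̂, * = beyond 3σ̂; sign = side of CL): 1:+C, 2:+C, 3:+C, 4:-C, 5:-C, 6:-C, 7:+B, 8:+C, 9:-C, 10:-C
No rule fires across all 10 points.

none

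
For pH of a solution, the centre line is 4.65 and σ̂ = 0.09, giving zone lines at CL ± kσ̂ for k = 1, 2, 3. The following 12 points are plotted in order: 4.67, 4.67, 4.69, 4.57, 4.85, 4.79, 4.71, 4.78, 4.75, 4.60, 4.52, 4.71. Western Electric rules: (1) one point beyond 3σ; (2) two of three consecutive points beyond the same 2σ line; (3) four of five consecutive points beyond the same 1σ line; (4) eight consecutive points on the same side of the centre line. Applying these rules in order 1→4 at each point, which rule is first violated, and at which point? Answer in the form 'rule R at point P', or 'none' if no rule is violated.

rule 3 at point 9

Zone of each point (C = within 1σ̂, B = 1σ̂–2σ̂, A = 2σ̂–3σ̂, * = beyond 3σ̂; sign = side of CL): 1:+C, 2:+C, 3:+C, 4:-C, 5:+A, 6:+B, 7:+C, 8:+B, 9:+B, 10:-C, 11:-B, 12:+C
Rule 3 (four of five consecutive points beyond the same 1σ limit) is satisfied at point 9.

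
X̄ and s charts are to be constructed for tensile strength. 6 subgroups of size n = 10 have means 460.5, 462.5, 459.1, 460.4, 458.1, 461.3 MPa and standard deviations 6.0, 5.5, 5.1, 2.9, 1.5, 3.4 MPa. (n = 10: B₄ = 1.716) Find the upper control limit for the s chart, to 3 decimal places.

s̄ = (6.0 + 5.5 + 5.1 + 2.9 + 1.5 + 3.4) / 6 = 4.0667
UCL_s = B₄·s̄ = 1.716 × 4.0667 = 6.9784

6.978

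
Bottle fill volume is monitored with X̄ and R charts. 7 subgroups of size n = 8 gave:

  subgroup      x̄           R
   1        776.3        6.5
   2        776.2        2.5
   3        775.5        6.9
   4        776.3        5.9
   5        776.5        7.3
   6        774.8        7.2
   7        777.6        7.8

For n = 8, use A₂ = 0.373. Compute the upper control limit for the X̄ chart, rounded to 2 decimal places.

X̄̄ = (776.3 + 776.2 + 775.5 + 776.3 + 776.5 + 774.8 + 777.6) / 7 = 5433.2000 / 7 = 776.1714
R̄ = (6.5 + 2.5 + 6.9 + 5.9 + 7.3 + 7.2 + 7.8) / 7 = 44.1000 / 7 = 6.3000
UCL = X̄̄ + A₂·R̄ = 776.1714 + 0.373 × 6.3000 = 778.5213

778.52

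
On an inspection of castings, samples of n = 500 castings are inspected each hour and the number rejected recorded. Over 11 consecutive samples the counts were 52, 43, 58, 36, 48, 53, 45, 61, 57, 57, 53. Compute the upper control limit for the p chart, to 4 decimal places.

p̄ = Σdᵢ / (k·n) = 563 / (11 × 500) = 0.10236
UCL = p̄ + 3·√(p̄(1−p̄)/n) = 0.10236 + 3 × √(0.10236×0.89764/500) = 0.10236 + 3 × 0.01356 = 0.14303

0.1430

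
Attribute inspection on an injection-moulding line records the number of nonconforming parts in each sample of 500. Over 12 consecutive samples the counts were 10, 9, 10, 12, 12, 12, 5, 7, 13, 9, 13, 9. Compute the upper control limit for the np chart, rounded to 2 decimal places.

19.51

p̄ = Σdᵢ / (k·n) = 121 / (12 × 500) = 0.02017
UCL = np̄ + 3·√(np̄(1−p̄)) = 10.0833 + 3 × √(10.0833×0.97983) = 10.0833 + 3 × 3.1432 = 19.5131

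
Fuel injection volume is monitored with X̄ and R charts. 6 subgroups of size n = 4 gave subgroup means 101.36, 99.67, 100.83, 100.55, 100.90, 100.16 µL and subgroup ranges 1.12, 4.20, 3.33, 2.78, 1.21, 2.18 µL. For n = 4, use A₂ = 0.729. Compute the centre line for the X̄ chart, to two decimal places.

X̄̄ = (101.36 + 99.67 + 100.83 + 100.55 + 100.90 + 100.16) / 6 = 603.4700 / 6 = 100.5783
CL = X̄̄ = 100.5783

100.58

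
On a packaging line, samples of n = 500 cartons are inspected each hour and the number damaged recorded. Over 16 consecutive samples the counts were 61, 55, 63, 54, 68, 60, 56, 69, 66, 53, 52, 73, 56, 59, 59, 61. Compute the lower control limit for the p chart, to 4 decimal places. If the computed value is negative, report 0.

0.0769

p̄ = Σdᵢ / (k·n) = 965 / (16 × 500) = 0.12062
LCL = p̄ − 3·√(p̄(1−p̄)/n) = 0.12062 − 3 × 0.01457 = 0.07693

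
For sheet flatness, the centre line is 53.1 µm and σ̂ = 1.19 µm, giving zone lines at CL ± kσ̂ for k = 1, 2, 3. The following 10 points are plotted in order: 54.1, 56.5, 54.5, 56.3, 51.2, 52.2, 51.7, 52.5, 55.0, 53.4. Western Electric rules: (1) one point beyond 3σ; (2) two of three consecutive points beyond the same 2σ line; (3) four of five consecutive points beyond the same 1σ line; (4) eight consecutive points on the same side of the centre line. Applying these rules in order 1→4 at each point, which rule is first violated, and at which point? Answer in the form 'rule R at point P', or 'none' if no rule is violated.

rule 2 at point 4

Zone of each point (C = within 1σ̂, B = 1σ̂–2σ̂, A = 2σ̂–3σ̂, * = beyond 3σ̂; sign = side of CL): 1:+C, 2:+A, 3:+B, 4:+A, 5:-B, 6:-C, 7:-B, 8:-C, 9:+B, 10:+C
Rule 2 (two of three consecutive points beyond the same 2σ limit) is satisfied at point 4.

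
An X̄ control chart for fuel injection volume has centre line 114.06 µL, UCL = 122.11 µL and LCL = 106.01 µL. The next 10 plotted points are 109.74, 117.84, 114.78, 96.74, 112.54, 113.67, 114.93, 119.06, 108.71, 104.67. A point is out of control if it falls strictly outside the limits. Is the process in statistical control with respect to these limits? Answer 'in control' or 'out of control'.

out of control

Compare each point to [106.01, 122.11]: sample 4 = 96.74 < LCL; sample 10 = 104.67 < LCL.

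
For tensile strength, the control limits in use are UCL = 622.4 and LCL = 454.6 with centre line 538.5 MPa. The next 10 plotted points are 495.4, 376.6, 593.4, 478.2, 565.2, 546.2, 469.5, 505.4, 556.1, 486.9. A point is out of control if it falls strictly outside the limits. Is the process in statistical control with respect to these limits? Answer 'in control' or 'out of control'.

Compare each point to [454.6, 622.4]: sample 2 = 376.6 < LCL.

out of control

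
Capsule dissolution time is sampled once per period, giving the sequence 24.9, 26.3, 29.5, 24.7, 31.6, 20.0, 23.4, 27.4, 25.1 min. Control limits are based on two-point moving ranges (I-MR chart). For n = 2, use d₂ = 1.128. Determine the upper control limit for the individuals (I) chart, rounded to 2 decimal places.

X̄ = (24.9 + 26.3 + 29.5 + 24.7 + 31.6 + 20.0 + 23.4 + 27.4 + 25.1) / 9 = 25.8778
Moving ranges: 1.4, 3.2, 4.8, 6.9, 11.6, 3.4, 4.0, 2.3; M̄R̄ = 37.6000 / 8 = 4.7000
UCL = X̄ + 3·M̄R̄/d₂ = 25.8778 + 3 × 4.7000 / 1.128 = 38.3778

38.38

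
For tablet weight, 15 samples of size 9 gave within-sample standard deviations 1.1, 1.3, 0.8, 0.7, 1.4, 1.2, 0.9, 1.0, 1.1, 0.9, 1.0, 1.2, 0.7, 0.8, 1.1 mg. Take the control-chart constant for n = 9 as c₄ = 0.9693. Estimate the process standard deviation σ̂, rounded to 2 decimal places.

s̄ = (1.1 + 1.3 + 0.8 + 0.7 + 1.4 + 1.2 + 0.9 + 1.0 + 1.1 + 0.9 + 1.0 + 1.2 + 0.7 + 0.8 + 1.1) / 15 = 1.0133
σ̂ = s̄ / c₄ = 1.0133 / 0.9693 = 1.0454

1.05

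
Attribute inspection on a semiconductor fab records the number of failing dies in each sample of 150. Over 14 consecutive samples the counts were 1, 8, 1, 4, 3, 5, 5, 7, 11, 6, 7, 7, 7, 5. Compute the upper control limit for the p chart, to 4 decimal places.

0.0827

p̄ = Σdᵢ / (k·n) = 77 / (14 × 150) = 0.03667
UCL = p̄ + 3·√(p̄(1−p̄)/n) = 0.03667 + 3 × √(0.03667×0.96333/150) = 0.03667 + 3 × 0.01535 = 0.08270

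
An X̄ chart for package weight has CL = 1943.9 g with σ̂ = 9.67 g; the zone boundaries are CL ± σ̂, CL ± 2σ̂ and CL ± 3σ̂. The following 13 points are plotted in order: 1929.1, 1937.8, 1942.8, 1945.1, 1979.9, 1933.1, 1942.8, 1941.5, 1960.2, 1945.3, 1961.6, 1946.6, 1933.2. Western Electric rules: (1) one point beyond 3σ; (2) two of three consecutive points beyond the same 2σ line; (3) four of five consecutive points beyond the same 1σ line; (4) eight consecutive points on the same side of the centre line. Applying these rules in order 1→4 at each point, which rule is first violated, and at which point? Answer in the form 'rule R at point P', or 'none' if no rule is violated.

rule 1 at point 5

Zone of each point (C = within 1σ̂, B = 1σ̂–2σ̂, A = 2σ̂–3σ̂, * = beyond 3σ̂; sign = side of CL): 1:-B, 2:-C, 3:-C, 4:+C, 5:+*, 6:-B, 7:-C, 8:-C, 9:+B, 10:+C, 11:+B, 12:+C, 13:-B
Rule 1 (one point beyond the 3σ limits) is satisfied at point 5.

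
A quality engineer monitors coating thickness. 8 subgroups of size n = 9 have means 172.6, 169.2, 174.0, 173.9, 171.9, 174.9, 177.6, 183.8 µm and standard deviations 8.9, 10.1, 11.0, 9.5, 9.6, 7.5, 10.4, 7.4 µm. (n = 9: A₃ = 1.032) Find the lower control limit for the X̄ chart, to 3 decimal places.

165.140

X̄̄ = (172.6 + 169.2 + 174.0 + 173.9 + 171.9 + 174.9 + 177.6 + 183.8) / 8 = 174.7375
s̄ = (8.9 + 10.1 + 11.0 + 9.5 + 9.6 + 7.5 + 10.4 + 7.4) / 8 = 9.3000
LCL = X̄̄ − A₃·s̄ = 174.7375 − 1.032 × 9.3000 = 165.1399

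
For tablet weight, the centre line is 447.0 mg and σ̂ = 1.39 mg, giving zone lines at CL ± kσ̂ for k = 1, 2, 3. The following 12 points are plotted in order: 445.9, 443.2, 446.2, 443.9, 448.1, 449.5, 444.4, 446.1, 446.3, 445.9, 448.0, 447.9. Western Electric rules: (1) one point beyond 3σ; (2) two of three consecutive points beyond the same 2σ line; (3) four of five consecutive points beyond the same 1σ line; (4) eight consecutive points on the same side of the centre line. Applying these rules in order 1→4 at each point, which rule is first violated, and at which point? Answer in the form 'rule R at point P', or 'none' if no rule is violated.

Zone of each point (C = within 1σ̂, B = 1σ̂–2σ̂, A = 2σ̂–3σ̂, * = beyond 3σ̂; sign = side of CL): 1:-C, 2:-A, 3:-C, 4:-A, 5:+C, 6:+B, 7:-B, 8:-C, 9:-C, 10:-C, 11:+C, 12:+C
Rule 2 (two of three consecutive points beyond the same 2σ limit) is satisfied at point 4.

rule 2 at point 4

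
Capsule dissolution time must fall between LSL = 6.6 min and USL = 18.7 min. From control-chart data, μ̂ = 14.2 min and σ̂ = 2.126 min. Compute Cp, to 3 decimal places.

0.949

Cp = (USL − LSL) / (6σ̂) = (18.7 − 6.6) / (6 × 2.126) = 12.1000 / 12.7560 = 0.9486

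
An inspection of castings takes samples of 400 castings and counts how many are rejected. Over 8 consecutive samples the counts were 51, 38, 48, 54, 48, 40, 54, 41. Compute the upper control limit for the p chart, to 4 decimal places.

p̄ = Σdᵢ / (k·n) = 374 / (8 × 400) = 0.11688
UCL = p̄ + 3·√(p̄(1−p̄)/n) = 0.11688 + 3 × √(0.11688×0.88312/400) = 0.11688 + 3 × 0.01606 = 0.16507

0.1651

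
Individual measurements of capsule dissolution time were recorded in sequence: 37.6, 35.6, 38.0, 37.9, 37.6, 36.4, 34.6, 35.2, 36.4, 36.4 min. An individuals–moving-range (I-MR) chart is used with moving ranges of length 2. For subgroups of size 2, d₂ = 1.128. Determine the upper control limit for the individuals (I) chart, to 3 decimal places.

X̄ = (37.6 + 35.6 + 38.0 + 37.9 + 37.6 + 36.4 + 34.6 + 35.2 + 36.4 + 36.4) / 10 = 36.5700
Moving ranges: 2.0, 2.4, 0.1, 0.3, 1.2, 1.8, 0.6, 1.2, 0.0; M̄R̄ = 9.6000 / 9 = 1.0667
UCL = X̄ + 3·M̄R̄/d₂ = 36.5700 + 3 × 1.0667 / 1.128 = 39.4069

39.407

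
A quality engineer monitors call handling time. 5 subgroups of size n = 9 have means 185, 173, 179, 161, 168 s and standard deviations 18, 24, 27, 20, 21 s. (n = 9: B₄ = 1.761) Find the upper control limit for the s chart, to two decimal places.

s̄ = (18 + 24 + 27 + 20 + 21) / 5 = 22.0000
UCL_s = B₄·s̄ = 1.761 × 22.0000 = 38.7420

38.74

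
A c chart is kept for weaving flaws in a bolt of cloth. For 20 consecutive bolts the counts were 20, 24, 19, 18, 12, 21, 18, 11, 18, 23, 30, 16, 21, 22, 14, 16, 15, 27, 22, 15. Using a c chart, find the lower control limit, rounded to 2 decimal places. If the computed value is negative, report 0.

c̄ = (20 + 24 + 19 + 18 + 12 + 21 + 18 + 11 + 18 + 23 + 30 + 16 + 21 + 22 + 14 + 16 + 15 + 27 + 22 + 15) / 20 = 382 / 20 = 19.1000
LCL = c̄ − 3√c̄ = 19.1000 − 3 × 4.3704 = 5.9889

5.99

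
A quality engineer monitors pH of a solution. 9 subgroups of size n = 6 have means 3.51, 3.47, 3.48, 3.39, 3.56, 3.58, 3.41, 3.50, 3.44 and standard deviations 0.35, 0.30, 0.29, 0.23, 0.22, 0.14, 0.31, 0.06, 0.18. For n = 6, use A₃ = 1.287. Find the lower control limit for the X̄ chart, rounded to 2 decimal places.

X̄̄ = (3.51 + 3.47 + 3.48 + 3.39 + 3.56 + 3.58 + 3.41 + 3.50 + 3.44) / 9 = 3.4822
s̄ = (0.35 + 0.30 + 0.29 + 0.23 + 0.22 + 0.14 + 0.31 + 0.06 + 0.18) / 9 = 0.2311
LCL = X̄̄ − A₃·s̄ = 3.4822 − 1.287 × 0.2311 = 3.1848

3.18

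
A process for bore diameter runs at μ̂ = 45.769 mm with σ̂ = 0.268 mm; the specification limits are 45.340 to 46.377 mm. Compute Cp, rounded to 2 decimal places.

0.64

Cp = (USL − LSL) / (6σ̂) = (46.377 − 45.340) / (6 × 0.268) = 1.0370 / 1.6080 = 0.6449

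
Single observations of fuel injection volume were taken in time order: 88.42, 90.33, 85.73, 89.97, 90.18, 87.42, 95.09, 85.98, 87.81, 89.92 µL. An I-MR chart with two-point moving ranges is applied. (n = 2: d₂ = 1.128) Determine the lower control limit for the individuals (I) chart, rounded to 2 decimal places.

X̄ = (88.42 + 90.33 + 85.73 + 89.97 + 90.18 + 87.42 + 95.09 + 85.98 + 87.81 + 89.92) / 10 = 89.0850
Moving ranges: 1.91, 4.60, 4.24, 0.21, 2.76, 7.67, 9.11, 1.83, 2.11; M̄R̄ = 34.4400 / 9 = 3.8267
LCL = X̄ − 3·M̄R̄/d₂ = 89.0850 − 3 × 3.8267 / 1.128 = 78.9077

78.91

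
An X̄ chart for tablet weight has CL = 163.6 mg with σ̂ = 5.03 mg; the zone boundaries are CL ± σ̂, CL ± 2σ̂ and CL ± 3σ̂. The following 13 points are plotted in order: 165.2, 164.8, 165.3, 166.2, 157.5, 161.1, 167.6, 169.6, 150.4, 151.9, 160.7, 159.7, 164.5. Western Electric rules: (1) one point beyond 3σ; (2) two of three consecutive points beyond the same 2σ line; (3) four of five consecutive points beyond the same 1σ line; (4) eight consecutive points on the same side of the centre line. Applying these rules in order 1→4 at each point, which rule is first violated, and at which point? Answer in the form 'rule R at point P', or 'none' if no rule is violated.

rule 2 at point 10

Zone of each point (C = within 1σ̂, B = 1σ̂–2σ̂, A = 2σ̂–3σ̂, * = beyond 3σ̂; sign = side of CL): 1:+C, 2:+C, 3:+C, 4:+C, 5:-B, 6:-C, 7:+C, 8:+B, 9:-A, 10:-A, 11:-C, 12:-C, 13:+C
Rule 2 (two of three consecutive points beyond the same 2σ limit) is satisfied at point 10.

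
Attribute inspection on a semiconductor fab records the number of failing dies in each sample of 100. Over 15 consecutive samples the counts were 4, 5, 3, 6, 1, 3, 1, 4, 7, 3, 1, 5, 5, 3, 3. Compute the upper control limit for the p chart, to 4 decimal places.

0.0919

p̄ = Σdᵢ / (k·n) = 54 / (15 × 100) = 0.03600
UCL = p̄ + 3·√(p̄(1−p̄)/n) = 0.03600 + 3 × √(0.03600×0.96400/100) = 0.03600 + 3 × 0.01863 = 0.09189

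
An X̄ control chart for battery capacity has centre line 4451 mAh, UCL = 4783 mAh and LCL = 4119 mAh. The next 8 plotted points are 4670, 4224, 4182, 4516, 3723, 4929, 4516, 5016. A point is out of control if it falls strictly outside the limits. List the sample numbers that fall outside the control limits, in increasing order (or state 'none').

Compare each point to [4119, 4783]: sample 5 = 3723 < LCL; sample 6 = 4929 > UCL; sample 8 = 5016 > UCL.

5, 6, 8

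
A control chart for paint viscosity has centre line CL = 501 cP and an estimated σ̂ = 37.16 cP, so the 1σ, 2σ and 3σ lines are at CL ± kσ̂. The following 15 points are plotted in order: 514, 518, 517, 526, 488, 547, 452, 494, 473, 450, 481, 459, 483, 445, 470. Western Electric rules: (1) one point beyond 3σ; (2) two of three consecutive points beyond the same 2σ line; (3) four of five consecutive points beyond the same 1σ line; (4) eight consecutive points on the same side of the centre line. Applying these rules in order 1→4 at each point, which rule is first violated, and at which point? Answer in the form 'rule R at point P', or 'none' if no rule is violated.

rule 4 at point 14

Zone of each point (C = within 1σ̂, B = 1σ̂–2σ̂, A = 2σ̂–3σ̂, * = beyond 3σ̂; sign = side of CL): 1:+C, 2:+C, 3:+C, 4:+C, 5:-C, 6:+B, 7:-B, 8:-C, 9:-C, 10:-B, 11:-C, 12:-B, 13:-C, 14:-B, 15:-C
Rule 4 (eight consecutive points on the same side of the centre line) is satisfied at point 14.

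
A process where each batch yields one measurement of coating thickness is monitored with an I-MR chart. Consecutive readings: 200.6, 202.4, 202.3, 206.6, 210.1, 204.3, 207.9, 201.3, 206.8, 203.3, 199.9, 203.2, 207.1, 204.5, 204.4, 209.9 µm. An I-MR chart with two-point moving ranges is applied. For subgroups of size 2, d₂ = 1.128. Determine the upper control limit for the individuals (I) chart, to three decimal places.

X̄ = (200.6 + 202.4 + 202.3 + 206.6 + 210.1 + 204.3 + 207.9 + 201.3 + 206.8 + 203.3 + 199.9 + 203.2 + 207.1 + 204.5 + 204.4 + 209.9) / 16 = 204.6625
Moving ranges: 1.8, 0.1, 4.3, 3.5, 5.8, 3.6, 6.6, 5.5, 3.5, 3.4, 3.3, 3.9, 2.6, 0.1, 5.5; M̄R̄ = 53.5000 / 15 = 3.5667
UCL = X̄ + 3·M̄R̄/d₂ = 204.6625 + 3 × 3.5667 / 1.128 = 214.1483

214.148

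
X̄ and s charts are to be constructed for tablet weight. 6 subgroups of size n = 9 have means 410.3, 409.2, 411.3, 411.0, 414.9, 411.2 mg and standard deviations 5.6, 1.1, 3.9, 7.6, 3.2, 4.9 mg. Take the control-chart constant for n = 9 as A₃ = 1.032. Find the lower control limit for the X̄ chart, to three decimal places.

406.793

X̄̄ = (410.3 + 409.2 + 411.3 + 411.0 + 414.9 + 411.2) / 6 = 411.3167
s̄ = (5.6 + 1.1 + 3.9 + 7.6 + 3.2 + 4.9) / 6 = 4.3833
LCL = X̄̄ − A₃·s̄ = 411.3167 − 1.032 × 4.3833 = 406.7931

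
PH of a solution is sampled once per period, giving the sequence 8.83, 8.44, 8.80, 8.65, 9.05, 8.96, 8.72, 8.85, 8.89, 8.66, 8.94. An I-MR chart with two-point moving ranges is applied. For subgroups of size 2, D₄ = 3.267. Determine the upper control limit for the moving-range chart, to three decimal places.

0.755

Moving ranges: 0.39, 0.36, 0.15, 0.40, 0.09, 0.24, 0.13, 0.04, 0.23, 0.28; M̄R̄ = 2.3100 / 10 = 0.2310
UCL_MR = D₄·M̄R̄ = 3.267 × 0.2310 = 0.7547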